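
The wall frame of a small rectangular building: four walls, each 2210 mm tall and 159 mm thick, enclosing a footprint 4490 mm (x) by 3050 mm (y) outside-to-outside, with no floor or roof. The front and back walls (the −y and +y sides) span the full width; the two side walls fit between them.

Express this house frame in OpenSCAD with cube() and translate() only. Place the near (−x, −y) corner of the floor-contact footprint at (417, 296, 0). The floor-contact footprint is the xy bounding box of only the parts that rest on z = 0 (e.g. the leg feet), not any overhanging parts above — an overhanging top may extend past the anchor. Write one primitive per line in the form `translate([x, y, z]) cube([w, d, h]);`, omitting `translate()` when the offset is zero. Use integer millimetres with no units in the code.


translate([417, 296, 0]) cube([4490, 159, 2210]);
translate([417, 3187, 0]) cube([4490, 159, 2210]);
translate([417, 455, 0]) cube([159, 2732, 2210]);
translate([4748, 455, 0]) cube([159, 2732, 2210]);


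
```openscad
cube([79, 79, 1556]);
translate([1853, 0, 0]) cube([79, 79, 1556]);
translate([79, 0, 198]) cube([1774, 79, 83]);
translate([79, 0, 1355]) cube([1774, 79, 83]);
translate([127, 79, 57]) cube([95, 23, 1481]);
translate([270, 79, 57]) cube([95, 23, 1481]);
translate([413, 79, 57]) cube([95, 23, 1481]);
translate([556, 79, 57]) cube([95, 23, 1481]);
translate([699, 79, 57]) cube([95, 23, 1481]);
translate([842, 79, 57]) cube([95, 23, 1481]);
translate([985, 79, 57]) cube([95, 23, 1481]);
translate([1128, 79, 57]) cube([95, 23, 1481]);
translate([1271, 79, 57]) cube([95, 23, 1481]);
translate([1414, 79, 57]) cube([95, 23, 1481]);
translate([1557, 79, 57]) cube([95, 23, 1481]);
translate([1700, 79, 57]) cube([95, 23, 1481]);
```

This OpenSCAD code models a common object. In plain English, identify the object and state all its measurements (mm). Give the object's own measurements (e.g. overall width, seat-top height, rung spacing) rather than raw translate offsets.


A fence section. Two 79×79 mm posts, 1556 mm tall, stand on the floor with a clear span of 1774 mm between their inner faces. Two horizontal rails of 79×83 mm section span the gap between the posts with their undersides at z = 198 mm and z = 1355 mm, flush with the posts' −y face. 12 pickets, each 95 mm wide, 23 mm thick and 1481 mm tall, are fixed to the +y face of the rails with their bottoms at z = 57 mm, spaced across the span with a 48 mm gap after the −x post and between neighbouring pickets, with 58 mm left before the +x post.


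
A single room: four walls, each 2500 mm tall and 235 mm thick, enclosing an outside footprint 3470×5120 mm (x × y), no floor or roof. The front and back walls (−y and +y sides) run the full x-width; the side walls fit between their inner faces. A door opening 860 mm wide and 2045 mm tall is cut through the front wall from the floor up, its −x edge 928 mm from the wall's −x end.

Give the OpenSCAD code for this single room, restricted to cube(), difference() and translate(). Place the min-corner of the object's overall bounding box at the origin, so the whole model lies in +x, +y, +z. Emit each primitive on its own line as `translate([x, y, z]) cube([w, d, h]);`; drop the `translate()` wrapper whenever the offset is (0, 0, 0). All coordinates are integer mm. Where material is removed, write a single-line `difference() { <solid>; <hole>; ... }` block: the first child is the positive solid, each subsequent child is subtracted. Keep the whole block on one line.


difference() { cube([3470, 235, 2500]); translate([928, 0, 0]) cube([860, 235, 2045]); }
translate([0, 4885, 0]) cube([3470, 235, 2500]);
translate([0, 235, 0]) cube([235, 4650, 2500]);
translate([3235, 235, 0]) cube([235, 4650, 2500]);


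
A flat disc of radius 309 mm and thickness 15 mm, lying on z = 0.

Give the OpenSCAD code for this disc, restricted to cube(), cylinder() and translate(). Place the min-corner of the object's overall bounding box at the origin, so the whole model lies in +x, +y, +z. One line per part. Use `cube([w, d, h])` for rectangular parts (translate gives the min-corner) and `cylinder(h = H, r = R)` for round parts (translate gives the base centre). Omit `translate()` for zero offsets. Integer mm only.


translate([309, 309, 0]) cylinder(h = 15, r = 309);


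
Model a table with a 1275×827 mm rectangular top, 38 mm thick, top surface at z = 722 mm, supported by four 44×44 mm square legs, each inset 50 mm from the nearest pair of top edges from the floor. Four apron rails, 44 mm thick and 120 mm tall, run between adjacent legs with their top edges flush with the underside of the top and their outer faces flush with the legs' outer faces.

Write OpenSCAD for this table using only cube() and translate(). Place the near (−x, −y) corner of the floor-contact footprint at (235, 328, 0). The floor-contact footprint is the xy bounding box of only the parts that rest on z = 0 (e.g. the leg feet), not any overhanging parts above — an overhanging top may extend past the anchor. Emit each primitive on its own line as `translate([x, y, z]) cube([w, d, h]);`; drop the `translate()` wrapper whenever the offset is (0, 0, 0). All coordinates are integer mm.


translate([185, 278, 684]) cube([1275, 827, 38]);
translate([235, 328, 0]) cube([44, 44, 684]);
translate([1366, 328, 0]) cube([44, 44, 684]);
translate([235, 1011, 0]) cube([44, 44, 684]);
translate([1366, 1011, 0]) cube([44, 44, 684]);
translate([279, 328, 564]) cube([1087, 44, 120]);
translate([279, 1011, 564]) cube([1087, 44, 120]);
translate([235, 372, 564]) cube([44, 639, 120]);
translate([1366, 372, 564]) cube([44, 639, 120]);


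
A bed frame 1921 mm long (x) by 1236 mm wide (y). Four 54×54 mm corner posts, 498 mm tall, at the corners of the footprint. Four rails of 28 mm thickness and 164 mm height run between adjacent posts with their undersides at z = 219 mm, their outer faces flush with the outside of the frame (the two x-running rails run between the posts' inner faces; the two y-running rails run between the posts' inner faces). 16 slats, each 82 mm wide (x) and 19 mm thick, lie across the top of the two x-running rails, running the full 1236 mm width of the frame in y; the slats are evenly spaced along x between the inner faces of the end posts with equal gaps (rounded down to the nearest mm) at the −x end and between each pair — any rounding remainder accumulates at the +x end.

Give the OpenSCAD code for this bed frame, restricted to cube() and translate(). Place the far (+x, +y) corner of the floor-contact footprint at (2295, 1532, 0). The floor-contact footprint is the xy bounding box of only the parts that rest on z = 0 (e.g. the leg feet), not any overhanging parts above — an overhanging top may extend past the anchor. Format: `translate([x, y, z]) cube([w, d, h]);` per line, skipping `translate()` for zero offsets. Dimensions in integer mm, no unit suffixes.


// slat z = rail_z + rail_h = 219 + 164 = 383
// slat gap = ⌊(1813 − 16·82) / 17⌋ = 29
translate([374, 296, 0]) cube([54, 54, 498]);
translate([374, 1478, 0]) cube([54, 54, 498]);
translate([2241, 296, 0]) cube([54, 54, 498]);
translate([2241, 1478, 0]) cube([54, 54, 498]);
translate([428, 296, 219]) cube([1813, 28, 164]);
translate([428, 1504, 219]) cube([1813, 28, 164]);
translate([374, 350, 219]) cube([28, 1128, 164]);
translate([2267, 350, 219]) cube([28, 1128, 164]);
translate([457, 296, 383]) cube([82, 1236, 19]);
translate([568, 296, 383]) cube([82, 1236, 19]);
translate([679, 296, 383]) cube([82, 1236, 19]);
translate([790, 296, 383]) cube([82, 1236, 19]);
translate([901, 296, 383]) cube([82, 1236, 19]);
translate([1012, 296, 383]) cube([82, 1236, 19]);
translate([1123, 296, 383]) cube([82, 1236, 19]);
translate([1234, 296, 383]) cube([82, 1236, 19]);
translate([1345, 296, 383]) cube([82, 1236, 19]);
translate([1456, 296, 383]) cube([82, 1236, 19]);
translate([1567, 296, 383]) cube([82, 1236, 19]);
translate([1678, 296, 383]) cube([82, 1236, 19]);
translate([1789, 296, 383]) cube([82, 1236, 19]);
translate([1900, 296, 383]) cube([82, 1236, 19]);
translate([2011, 296, 383]) cube([82, 1236, 19]);
translate([2122, 296, 383]) cube([82, 1236, 19]);


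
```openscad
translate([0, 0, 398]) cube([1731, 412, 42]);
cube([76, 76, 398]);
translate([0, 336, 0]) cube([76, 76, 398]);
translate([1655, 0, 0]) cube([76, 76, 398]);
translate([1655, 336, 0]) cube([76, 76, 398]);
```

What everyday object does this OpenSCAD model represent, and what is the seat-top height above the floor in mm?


A bench. The seat-top height is 440 mm.

A long slab on four corner posts — a bench. The slab sits at z = 398 with thickness 42, so the top is 398 + 42 = 440 mm.


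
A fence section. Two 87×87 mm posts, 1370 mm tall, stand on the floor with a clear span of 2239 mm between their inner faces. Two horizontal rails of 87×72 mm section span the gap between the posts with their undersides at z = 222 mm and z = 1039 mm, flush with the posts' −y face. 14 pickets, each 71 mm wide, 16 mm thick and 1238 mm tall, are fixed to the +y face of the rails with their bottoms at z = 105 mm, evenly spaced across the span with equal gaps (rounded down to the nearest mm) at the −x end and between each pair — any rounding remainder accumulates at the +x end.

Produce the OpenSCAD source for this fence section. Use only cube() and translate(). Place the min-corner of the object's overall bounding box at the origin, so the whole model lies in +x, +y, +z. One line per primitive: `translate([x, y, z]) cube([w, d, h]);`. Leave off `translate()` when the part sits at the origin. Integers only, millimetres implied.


cube([87, 87, 1370]);
translate([2326, 0, 0]) cube([87, 87, 1370]);
translate([87, 0, 222]) cube([2239, 87, 72]);
translate([87, 0, 1039]) cube([2239, 87, 72]);
translate([170, 87, 105]) cube([71, 16, 1238]);
translate([324, 87, 105]) cube([71, 16, 1238]);
translate([478, 87, 105]) cube([71, 16, 1238]);
translate([632, 87, 105]) cube([71, 16, 1238]);
translate([786, 87, 105]) cube([71, 16, 1238]);
translate([940, 87, 105]) cube([71, 16, 1238]);
translate([1094, 87, 105]) cube([71, 16, 1238]);
translate([1248, 87, 105]) cube([71, 16, 1238]);
translate([1402, 87, 105]) cube([71, 16, 1238]);
translate([1556, 87, 105]) cube([71, 16, 1238]);
translate([1710, 87, 105]) cube([71, 16, 1238]);
translate([1864, 87, 105]) cube([71, 16, 1238]);
translate([2018, 87, 105]) cube([71, 16, 1238]);
translate([2172, 87, 105]) cube([71, 16, 1238]);


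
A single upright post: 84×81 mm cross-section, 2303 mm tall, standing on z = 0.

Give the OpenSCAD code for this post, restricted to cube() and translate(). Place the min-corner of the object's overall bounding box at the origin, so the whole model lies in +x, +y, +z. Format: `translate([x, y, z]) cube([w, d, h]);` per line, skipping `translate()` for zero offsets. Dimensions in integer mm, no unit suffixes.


cube([84, 81, 2303]);


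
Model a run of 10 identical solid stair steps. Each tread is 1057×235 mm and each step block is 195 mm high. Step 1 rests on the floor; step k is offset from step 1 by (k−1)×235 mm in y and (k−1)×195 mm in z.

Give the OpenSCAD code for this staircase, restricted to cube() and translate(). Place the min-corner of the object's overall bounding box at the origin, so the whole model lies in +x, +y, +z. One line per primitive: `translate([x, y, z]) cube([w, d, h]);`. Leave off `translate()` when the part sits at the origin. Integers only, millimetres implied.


cube([1057, 235, 195]);
translate([0, 235, 195]) cube([1057, 235, 195]);
translate([0, 470, 390]) cube([1057, 235, 195]);
translate([0, 705, 585]) cube([1057, 235, 195]);
translate([0, 940, 780]) cube([1057, 235, 195]);
translate([0, 1175, 975]) cube([1057, 235, 195]);
translate([0, 1410, 1170]) cube([1057, 235, 195]);
translate([0, 1645, 1365]) cube([1057, 235, 195]);
translate([0, 1880, 1560]) cube([1057, 235, 195]);
translate([0, 2115, 1755]) cube([1057, 235, 195]);


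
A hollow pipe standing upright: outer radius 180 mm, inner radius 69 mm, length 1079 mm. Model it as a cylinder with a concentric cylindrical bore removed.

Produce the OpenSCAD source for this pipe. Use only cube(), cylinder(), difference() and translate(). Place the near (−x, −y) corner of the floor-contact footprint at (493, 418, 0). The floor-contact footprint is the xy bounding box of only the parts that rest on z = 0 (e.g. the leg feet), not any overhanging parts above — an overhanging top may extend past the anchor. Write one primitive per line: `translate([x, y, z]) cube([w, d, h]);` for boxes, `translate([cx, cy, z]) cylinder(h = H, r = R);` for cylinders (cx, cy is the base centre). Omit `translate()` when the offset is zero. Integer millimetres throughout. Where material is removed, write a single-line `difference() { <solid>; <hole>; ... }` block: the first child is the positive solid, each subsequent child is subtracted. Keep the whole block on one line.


difference() { translate([673, 598, 0]) cylinder(h = 1079, r = 180); translate([673, 598, 0]) cylinder(h = 1079, r = 69); }


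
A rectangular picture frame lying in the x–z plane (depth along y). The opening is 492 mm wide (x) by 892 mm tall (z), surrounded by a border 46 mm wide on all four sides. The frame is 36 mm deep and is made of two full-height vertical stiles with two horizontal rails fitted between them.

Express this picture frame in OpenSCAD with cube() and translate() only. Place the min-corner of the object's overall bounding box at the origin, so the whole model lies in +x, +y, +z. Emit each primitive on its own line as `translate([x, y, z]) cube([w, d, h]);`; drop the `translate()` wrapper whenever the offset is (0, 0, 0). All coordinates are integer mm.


cube([46, 36, 984]);
translate([538, 0, 0]) cube([46, 36, 984]);
translate([46, 0, 0]) cube([492, 36, 46]);
translate([46, 0, 938]) cube([492, 36, 46]);


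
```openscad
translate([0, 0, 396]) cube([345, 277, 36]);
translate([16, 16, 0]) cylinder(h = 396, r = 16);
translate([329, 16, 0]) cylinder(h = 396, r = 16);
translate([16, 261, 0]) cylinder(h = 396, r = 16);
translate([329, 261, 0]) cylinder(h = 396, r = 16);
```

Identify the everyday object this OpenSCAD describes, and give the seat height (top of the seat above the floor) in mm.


A stool. The seat height is 432 mm.

A 345×277×36 slab at z = 396 on four corner cylinders — a stool. The seat top is 396 + 36 = 432 mm.


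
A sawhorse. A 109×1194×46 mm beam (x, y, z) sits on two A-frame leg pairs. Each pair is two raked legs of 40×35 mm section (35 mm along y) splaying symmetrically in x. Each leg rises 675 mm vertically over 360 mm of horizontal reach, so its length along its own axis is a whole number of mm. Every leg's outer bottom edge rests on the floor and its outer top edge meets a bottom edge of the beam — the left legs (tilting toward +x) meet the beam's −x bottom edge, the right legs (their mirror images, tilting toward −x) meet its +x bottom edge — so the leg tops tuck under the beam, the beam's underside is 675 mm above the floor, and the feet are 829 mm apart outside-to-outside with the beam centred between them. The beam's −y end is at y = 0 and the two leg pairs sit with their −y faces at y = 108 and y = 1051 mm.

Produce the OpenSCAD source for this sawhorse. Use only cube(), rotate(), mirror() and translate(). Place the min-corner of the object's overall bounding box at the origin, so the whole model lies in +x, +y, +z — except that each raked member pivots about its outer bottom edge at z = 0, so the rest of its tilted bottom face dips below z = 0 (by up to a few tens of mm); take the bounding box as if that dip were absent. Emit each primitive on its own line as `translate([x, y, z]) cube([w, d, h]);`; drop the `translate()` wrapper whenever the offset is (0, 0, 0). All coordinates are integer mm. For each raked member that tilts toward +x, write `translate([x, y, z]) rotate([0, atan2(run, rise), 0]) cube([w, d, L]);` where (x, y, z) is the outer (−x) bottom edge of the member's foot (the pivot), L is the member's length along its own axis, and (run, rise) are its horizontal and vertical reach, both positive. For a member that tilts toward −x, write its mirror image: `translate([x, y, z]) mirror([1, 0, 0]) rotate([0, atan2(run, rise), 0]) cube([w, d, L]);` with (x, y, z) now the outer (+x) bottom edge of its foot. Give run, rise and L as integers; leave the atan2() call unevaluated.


translate([360, 0, 675]) cube([109, 1194, 46]);
translate([0, 108, 0]) rotate([0, atan2(360, 675), 0]) cube([40, 35, 765]);
translate([829, 108, 0]) mirror([1, 0, 0]) rotate([0, atan2(360, 675), 0]) cube([40, 35, 765]);
translate([0, 1051, 0]) rotate([0, atan2(360, 675), 0]) cube([40, 35, 765]);
translate([829, 1051, 0]) mirror([1, 0, 0]) rotate([0, atan2(360, 675), 0]) cube([40, 35, 765]);


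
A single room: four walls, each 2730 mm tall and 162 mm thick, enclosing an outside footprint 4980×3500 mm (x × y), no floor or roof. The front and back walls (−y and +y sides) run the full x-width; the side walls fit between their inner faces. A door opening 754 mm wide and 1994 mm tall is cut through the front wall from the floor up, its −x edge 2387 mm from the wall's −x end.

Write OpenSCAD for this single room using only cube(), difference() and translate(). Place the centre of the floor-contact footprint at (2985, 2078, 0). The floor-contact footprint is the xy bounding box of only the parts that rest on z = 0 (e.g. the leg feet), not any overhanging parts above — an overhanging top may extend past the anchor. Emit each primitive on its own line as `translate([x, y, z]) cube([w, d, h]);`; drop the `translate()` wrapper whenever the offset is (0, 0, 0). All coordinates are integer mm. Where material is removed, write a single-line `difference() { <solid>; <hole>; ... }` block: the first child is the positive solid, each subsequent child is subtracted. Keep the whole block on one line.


difference() { translate([495, 328, 0]) cube([4980, 162, 2730]); translate([2882, 328, 0]) cube([754, 162, 1994]); }
translate([495, 3666, 0]) cube([4980, 162, 2730]);
translate([495, 490, 0]) cube([162, 3176, 2730]);
translate([5313, 490, 0]) cube([162, 3176, 2730]);


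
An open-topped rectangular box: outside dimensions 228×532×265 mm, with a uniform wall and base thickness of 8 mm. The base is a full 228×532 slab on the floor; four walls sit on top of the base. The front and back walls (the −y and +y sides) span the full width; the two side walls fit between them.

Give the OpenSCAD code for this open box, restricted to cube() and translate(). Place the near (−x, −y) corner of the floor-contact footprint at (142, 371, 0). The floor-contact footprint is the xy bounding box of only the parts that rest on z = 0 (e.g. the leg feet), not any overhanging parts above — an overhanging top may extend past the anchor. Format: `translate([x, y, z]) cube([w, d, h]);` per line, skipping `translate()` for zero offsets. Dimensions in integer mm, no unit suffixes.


translate([142, 371, 0]) cube([228, 532, 8]);
translate([142, 371, 8]) cube([228, 8, 257]);
translate([142, 895, 8]) cube([228, 8, 257]);
translate([142, 379, 8]) cube([8, 516, 257]);
translate([362, 379, 8]) cube([8, 516, 257]);


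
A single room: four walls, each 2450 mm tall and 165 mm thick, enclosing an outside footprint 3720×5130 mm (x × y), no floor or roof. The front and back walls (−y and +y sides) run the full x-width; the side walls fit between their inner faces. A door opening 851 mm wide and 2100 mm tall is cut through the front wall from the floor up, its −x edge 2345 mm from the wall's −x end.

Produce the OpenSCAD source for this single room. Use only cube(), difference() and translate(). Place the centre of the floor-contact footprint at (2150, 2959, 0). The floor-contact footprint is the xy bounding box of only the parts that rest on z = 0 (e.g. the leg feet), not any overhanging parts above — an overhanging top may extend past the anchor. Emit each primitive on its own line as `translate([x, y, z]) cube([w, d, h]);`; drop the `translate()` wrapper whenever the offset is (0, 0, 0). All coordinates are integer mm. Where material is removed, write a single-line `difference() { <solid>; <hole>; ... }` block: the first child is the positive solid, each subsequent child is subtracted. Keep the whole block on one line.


difference() { translate([290, 394, 0]) cube([3720, 165, 2450]); translate([2635, 394, 0]) cube([851, 165, 2100]); }
translate([290, 5359, 0]) cube([3720, 165, 2450]);
translate([290, 559, 0]) cube([165, 4800, 2450]);
translate([3845, 559, 0]) cube([165, 4800, 2450]);


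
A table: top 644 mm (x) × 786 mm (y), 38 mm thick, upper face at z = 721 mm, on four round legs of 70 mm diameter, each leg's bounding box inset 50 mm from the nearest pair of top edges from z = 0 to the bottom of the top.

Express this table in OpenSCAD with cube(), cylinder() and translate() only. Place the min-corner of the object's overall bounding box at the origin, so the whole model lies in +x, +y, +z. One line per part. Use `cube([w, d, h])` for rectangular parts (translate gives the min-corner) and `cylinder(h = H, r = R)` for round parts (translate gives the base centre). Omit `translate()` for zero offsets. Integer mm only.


// leg_h = 721 - 38 = 683
translate([0, 0, 683]) cube([644, 786, 38]);
translate([85, 85, 0]) cylinder(h = 683, r = 35);
translate([559, 85, 0]) cylinder(h = 683, r = 35);
translate([85, 701, 0]) cylinder(h = 683, r = 35);
translate([559, 701, 0]) cylinder(h = 683, r = 35);


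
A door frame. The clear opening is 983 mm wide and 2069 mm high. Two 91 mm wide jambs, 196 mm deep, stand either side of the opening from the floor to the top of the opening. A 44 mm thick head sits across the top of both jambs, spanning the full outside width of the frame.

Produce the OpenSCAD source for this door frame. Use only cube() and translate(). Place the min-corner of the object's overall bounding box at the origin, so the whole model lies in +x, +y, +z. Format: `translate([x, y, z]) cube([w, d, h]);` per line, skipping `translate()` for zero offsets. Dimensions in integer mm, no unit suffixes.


cube([91, 196, 2069]);
translate([1074, 0, 0]) cube([91, 196, 2069]);
translate([0, 0, 2069]) cube([1165, 196, 44]);


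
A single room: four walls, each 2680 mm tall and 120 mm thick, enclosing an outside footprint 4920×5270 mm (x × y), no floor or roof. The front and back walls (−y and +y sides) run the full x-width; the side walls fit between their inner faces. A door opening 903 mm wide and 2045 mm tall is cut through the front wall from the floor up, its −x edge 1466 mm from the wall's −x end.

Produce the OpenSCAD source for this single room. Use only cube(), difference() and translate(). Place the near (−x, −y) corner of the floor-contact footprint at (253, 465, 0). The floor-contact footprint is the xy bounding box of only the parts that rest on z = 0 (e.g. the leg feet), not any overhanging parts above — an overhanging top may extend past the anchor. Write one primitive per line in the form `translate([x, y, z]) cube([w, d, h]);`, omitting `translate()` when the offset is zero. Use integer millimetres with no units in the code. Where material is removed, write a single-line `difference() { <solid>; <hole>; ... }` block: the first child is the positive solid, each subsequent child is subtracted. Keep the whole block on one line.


difference() { translate([253, 465, 0]) cube([4920, 120, 2680]); translate([1719, 465, 0]) cube([903, 120, 2045]); }
translate([253, 5615, 0]) cube([4920, 120, 2680]);
translate([253, 585, 0]) cube([120, 5030, 2680]);
translate([5053, 585, 0]) cube([120, 5030, 2680]);


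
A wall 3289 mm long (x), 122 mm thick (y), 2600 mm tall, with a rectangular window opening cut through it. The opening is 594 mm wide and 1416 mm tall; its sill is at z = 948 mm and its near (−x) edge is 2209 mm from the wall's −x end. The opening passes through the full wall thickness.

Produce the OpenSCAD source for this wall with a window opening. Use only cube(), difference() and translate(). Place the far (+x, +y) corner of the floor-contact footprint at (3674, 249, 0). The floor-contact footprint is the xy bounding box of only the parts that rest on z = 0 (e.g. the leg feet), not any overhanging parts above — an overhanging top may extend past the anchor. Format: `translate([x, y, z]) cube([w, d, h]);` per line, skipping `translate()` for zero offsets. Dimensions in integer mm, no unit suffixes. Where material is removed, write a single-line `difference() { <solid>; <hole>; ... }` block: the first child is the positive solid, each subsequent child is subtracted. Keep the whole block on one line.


difference() { translate([385, 127, 0]) cube([3289, 122, 2600]); translate([2594, 127, 948]) cube([594, 122, 1416]); }


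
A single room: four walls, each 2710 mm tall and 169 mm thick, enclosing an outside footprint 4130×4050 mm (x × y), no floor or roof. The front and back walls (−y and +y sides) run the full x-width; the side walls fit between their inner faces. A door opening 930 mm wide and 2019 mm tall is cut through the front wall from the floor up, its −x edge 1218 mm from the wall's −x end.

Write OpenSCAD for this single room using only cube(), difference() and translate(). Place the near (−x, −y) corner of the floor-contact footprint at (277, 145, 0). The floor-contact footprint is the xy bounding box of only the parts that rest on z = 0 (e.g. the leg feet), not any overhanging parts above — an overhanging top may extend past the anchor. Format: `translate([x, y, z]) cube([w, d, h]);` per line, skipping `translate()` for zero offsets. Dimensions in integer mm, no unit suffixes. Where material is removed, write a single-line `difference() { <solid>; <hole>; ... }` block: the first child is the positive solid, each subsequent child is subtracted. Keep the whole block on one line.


difference() { translate([277, 145, 0]) cube([4130, 169, 2710]); translate([1495, 145, 0]) cube([930, 169, 2019]); }
translate([277, 4026, 0]) cube([4130, 169, 2710]);
translate([277, 314, 0]) cube([169, 3712, 2710]);
translate([4238, 314, 0]) cube([169, 3712, 2710]);


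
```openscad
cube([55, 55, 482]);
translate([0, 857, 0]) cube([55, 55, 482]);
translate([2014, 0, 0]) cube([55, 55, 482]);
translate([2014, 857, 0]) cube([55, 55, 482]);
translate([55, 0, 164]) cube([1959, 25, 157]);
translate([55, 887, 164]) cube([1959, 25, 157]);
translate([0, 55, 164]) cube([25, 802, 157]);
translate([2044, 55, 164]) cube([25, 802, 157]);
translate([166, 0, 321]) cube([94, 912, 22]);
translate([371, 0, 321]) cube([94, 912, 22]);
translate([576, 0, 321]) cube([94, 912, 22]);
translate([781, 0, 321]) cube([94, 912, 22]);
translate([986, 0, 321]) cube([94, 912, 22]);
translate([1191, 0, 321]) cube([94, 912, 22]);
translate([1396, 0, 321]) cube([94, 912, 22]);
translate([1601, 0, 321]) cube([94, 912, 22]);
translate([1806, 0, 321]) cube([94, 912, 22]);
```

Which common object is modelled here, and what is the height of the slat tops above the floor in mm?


A bed frame. The slat-top height is 343 mm.

Four posts, four rails, and a row of slats — a bed frame. Slats sit on the rails at z = 164 + 157 = 321; with slat thickness 22, the top is 343 mm.


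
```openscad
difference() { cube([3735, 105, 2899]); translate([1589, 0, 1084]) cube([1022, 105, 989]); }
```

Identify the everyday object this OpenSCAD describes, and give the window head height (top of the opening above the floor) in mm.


A wall with a window opening. The window head height is 2073 mm.

A wall with a rectangular opening subtracted — a window. Sill at z = 1084, opening 989 mm tall, so the head is at 1084 + 989 = 2073 mm.


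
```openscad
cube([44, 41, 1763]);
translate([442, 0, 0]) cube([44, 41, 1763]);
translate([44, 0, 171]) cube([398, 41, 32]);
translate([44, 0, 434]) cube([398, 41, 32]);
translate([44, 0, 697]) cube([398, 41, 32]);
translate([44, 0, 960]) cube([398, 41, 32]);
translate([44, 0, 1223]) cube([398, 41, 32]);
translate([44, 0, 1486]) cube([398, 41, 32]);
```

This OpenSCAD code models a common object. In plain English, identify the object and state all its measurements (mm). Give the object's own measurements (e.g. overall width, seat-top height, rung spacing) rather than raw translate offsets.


A straight ladder. Two 44×41 mm vertical rails, 1763 mm tall, stand 486 mm apart (outside-to-outside) with their front faces coplanar on the −y side. 6 rungs, each 41 mm deep and 32 mm tall, span between the inner faces of the rails, front faces flush with the rails. The lowest rung's underside is at z = 171 mm and rungs are spaced 263 mm apart (underside to underside).


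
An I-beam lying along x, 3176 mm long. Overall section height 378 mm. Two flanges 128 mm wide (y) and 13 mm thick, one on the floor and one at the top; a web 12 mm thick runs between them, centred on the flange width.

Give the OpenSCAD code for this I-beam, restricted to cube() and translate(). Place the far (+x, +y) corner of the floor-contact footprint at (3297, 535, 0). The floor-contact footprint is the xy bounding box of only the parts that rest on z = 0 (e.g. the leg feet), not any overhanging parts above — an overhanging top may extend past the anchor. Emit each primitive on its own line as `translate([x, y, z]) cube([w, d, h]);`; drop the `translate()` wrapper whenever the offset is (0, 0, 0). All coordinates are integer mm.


translate([121, 407, 0]) cube([3176, 128, 13]);
translate([121, 465, 13]) cube([3176, 12, 352]);
translate([121, 407, 365]) cube([3176, 128, 13]);


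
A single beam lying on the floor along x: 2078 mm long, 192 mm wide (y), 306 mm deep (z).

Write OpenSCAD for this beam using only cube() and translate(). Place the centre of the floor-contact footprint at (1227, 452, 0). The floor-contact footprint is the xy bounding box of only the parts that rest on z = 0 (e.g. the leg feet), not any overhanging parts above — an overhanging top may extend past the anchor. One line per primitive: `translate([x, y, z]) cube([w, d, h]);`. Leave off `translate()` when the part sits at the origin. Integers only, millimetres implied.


translate([188, 356, 0]) cube([2078, 192, 306]);


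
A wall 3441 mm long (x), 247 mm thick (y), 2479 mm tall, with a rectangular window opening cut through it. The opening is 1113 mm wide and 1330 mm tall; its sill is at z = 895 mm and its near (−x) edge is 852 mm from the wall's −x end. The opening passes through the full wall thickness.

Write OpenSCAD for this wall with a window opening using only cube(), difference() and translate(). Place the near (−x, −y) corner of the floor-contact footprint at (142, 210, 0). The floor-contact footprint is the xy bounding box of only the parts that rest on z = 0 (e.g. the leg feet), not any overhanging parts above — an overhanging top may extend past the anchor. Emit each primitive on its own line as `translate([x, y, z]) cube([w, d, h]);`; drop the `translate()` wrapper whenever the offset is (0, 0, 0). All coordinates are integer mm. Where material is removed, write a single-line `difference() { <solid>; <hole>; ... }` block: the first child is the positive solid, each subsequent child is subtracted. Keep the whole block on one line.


difference() { translate([142, 210, 0]) cube([3441, 247, 2479]); translate([994, 210, 895]) cube([1113, 247, 1330]); }


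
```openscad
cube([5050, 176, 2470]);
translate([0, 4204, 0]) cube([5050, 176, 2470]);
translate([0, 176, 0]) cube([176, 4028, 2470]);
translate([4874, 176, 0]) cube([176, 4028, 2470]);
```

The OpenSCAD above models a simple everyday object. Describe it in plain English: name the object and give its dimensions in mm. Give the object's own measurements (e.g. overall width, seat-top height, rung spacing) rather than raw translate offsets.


The wall frame of a small rectangular building: four walls, each 2470 mm tall and 176 mm thick, enclosing a footprint 5050 mm (x) by 4380 mm (y) outside-to-outside, with no floor or roof. The front and back walls (the −y and +y sides) span the full width; the two side walls fit between them.


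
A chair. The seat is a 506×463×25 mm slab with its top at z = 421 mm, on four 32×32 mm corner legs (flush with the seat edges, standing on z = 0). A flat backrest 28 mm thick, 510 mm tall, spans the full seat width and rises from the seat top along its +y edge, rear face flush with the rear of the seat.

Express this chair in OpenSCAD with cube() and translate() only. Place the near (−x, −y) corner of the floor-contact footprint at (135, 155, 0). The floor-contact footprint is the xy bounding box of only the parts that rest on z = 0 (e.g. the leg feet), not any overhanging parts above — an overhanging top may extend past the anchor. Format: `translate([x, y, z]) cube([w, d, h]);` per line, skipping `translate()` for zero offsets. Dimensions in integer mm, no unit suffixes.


translate([135, 155, 396]) cube([506, 463, 25]);
translate([135, 155, 0]) cube([32, 32, 396]);
translate([609, 155, 0]) cube([32, 32, 396]);
translate([135, 586, 0]) cube([32, 32, 396]);
translate([609, 586, 0]) cube([32, 32, 396]);
translate([135, 590, 421]) cube([506, 28, 510]);


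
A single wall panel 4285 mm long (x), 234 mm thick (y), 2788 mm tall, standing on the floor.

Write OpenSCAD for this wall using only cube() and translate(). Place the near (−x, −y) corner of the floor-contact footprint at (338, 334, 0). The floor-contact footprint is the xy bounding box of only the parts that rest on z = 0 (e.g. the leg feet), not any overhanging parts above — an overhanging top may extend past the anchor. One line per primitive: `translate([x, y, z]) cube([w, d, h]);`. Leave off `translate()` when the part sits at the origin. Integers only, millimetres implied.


translate([338, 334, 0]) cube([4285, 234, 2788]);


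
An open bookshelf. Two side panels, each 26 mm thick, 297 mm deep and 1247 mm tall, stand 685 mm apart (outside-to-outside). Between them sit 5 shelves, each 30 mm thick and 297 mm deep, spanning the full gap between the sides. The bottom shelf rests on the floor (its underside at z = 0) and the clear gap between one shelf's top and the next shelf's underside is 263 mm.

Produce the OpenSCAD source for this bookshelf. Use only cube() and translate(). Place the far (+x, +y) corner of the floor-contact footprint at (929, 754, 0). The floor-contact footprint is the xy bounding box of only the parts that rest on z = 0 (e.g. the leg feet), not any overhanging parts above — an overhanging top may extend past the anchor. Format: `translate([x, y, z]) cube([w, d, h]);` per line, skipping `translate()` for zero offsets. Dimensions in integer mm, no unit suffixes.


translate([244, 457, 0]) cube([26, 297, 1247]);
translate([903, 457, 0]) cube([26, 297, 1247]);
translate([270, 457, 0]) cube([633, 297, 30]);
translate([270, 457, 293]) cube([633, 297, 30]);
translate([270, 457, 586]) cube([633, 297, 30]);
translate([270, 457, 879]) cube([633, 297, 30]);
translate([270, 457, 1172]) cube([633, 297, 30]);


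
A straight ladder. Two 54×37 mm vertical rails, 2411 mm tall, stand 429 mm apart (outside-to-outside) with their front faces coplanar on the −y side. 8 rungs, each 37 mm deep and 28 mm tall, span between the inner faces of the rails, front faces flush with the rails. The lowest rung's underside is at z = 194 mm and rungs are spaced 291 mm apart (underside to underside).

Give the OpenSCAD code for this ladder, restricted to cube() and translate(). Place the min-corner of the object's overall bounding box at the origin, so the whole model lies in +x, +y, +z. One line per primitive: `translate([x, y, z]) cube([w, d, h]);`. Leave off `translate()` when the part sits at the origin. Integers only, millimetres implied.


// rung span = 429 - 2*54 = 321
// rung[k] z = 194 + k*291
cube([54, 37, 2411]);
translate([375, 0, 0]) cube([54, 37, 2411]);
translate([54, 0, 194]) cube([321, 37, 28]);
translate([54, 0, 485]) cube([321, 37, 28]);
translate([54, 0, 776]) cube([321, 37, 28]);
translate([54, 0, 1067]) cube([321, 37, 28]);
translate([54, 0, 1358]) cube([321, 37, 28]);
translate([54, 0, 1649]) cube([321, 37, 28]);
translate([54, 0, 1940]) cube([321, 37, 28]);
translate([54, 0, 2231]) cube([321, 37, 28]);


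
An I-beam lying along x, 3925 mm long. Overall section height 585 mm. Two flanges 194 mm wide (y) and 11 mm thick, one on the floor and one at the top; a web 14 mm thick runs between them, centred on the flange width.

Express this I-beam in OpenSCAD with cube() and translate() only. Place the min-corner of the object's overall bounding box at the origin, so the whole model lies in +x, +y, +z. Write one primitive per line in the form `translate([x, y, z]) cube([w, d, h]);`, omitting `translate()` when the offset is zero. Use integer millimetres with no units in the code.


cube([3925, 194, 11]);
translate([0, 90, 11]) cube([3925, 14, 563]);
translate([0, 0, 574]) cube([3925, 194, 11]);


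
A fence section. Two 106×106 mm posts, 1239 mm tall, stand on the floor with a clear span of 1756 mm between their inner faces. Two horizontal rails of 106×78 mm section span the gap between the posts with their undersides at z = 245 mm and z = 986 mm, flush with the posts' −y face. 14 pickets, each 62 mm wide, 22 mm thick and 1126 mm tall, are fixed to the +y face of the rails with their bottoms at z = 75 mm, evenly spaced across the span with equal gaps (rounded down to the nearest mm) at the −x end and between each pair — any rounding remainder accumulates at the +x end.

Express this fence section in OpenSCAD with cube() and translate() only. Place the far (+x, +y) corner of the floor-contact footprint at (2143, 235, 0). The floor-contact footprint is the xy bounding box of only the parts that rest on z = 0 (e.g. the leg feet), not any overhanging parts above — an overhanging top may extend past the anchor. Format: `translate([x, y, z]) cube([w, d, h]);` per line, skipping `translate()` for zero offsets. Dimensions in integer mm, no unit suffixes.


translate([175, 129, 0]) cube([106, 106, 1239]);
translate([2037, 129, 0]) cube([106, 106, 1239]);
translate([281, 129, 245]) cube([1756, 106, 78]);
translate([281, 129, 986]) cube([1756, 106, 78]);
translate([340, 235, 75]) cube([62, 22, 1126]);
translate([461, 235, 75]) cube([62, 22, 1126]);
translate([582, 235, 75]) cube([62, 22, 1126]);
translate([703, 235, 75]) cube([62, 22, 1126]);
translate([824, 235, 75]) cube([62, 22, 1126]);
translate([945, 235, 75]) cube([62, 22, 1126]);
translate([1066, 235, 75]) cube([62, 22, 1126]);
translate([1187, 235, 75]) cube([62, 22, 1126]);
translate([1308, 235, 75]) cube([62, 22, 1126]);
translate([1429, 235, 75]) cube([62, 22, 1126]);
translate([1550, 235, 75]) cube([62, 22, 1126]);
translate([1671, 235, 75]) cube([62, 22, 1126]);
translate([1792, 235, 75]) cube([62, 22, 1126]);
translate([1913, 235, 75]) cube([62, 22, 1126]);


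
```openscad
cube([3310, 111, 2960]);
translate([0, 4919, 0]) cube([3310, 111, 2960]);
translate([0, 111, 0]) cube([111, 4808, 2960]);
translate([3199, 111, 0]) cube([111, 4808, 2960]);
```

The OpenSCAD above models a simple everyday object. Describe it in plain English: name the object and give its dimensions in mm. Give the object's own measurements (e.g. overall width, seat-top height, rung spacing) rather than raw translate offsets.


The wall frame of a small rectangular building: four walls, each 2960 mm tall and 111 mm thick, enclosing a footprint 3310 mm (x) by 5030 mm (y) outside-to-outside, with no floor or roof. The front and back walls (the −y and +y sides) span the full width; the two side walls fit between them.


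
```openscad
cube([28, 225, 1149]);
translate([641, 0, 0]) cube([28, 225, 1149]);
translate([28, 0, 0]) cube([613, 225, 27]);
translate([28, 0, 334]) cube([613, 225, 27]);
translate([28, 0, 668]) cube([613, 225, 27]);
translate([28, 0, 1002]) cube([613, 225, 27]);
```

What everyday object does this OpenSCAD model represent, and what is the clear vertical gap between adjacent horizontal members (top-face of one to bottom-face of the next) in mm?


A bookshelf. The clear shelf gap is 307 mm.

Two tall side panels with 4 horizontal boards between them — a bookshelf. The first two shelf undersides are at z = 0 and z = 334; with shelf thickness 27, the clear gap is 334 − 0 − 27 = 307 mm.
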